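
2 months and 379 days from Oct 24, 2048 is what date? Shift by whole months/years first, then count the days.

January 7, 2050

Counting forward 2 months and 379 days from October 24, 2048: first the month/year part, then the days.
month 10 + 2 = 12 → December 2048.
Day 24 is valid in December, giving December 24, 2048.
Now add 379 days from December 24, 2048.
December has 31 days, so 31 − 24 = 7 days remain after December 24, 2048; 379 − 7 = 372 left.
January 2049 has 31 days: 372 − 31 = 341 left.
February 2049 has 28 days (2049 is not a leap year): 341 − 28 = 313 left.
March 2049 has 31 days: 313 − 31 = 282 left.
April 2049 has 30 days: 282 − 30 = 252 left.
May 2049 has 31 days: 252 − 31 = 221 left.
June 2049 has 30 days: 221 − 30 = 191 left.
July 2049 has 31 days: 191 − 31 = 160 left.
August 2049 has 31 days: 160 − 31 = 129 left.
September 2049 has 30 days: 129 − 30 = 99 left.
October 2049 has 31 days: 99 − 31 = 68 left.
November 2049 has 30 days: 68 − 30 = 38 left.
December 2049 has 31 days: 38 − 31 = 7 left.
7 days into January 2050 → January 7, 2050.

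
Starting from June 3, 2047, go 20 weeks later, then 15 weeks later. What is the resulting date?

Counting forward 20 weeks (= 140 days) from June 3, 2047:
June has 30 days, so 30 − 3 = 27 days remain after June 3, 2047; 140 − 27 = 113 left.
July 2047 has 31 days: 113 − 31 = 82 left.
August 2047 has 31 days: 82 − 31 = 51 left.
September 2047 has 30 days: 51 − 30 = 21 left.
21 days into October 2047 → October 21, 2047.
Advancing 15 weeks (= 105 days) from October 21, 2047:
October has 31 days, so 31 − 21 = 10 days remain after October 21, 2047; 105 − 10 = 95 left.
November 2047 has 30 days: 95 − 30 = 65 left.
December 2047 has 31 days: 65 − 31 = 34 left.
January 2048 has 31 days: 34 − 31 = 3 left.
3 days into February 2048 → February 3, 2048.

February 3, 2048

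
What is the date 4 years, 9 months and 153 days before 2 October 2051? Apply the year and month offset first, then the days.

August 2, 2046

Subtracting 4 years, 9 months and 153 days from October 2, 2051: first the month/year part, then the days.
-4 years → 2047; month 10 − 9 = 1 → January 2047.
Day 2 is valid in January, giving January 2, 2047.
Now subtract 153 days from January 2, 2047.
Going back 2 days from January 2, 2047 reaches the end of the previous month; 153 − 2 = 151 left.
December 2046 has 31 days: 151 − 31 = 120 left.
November 2046 has 30 days: 120 − 30 = 90 left.
October 2046 has 31 days: 90 − 31 = 59 left.
September 2046 has 30 days: 59 − 30 = 29 left.
August 2046 has 31 days; 31 − 29 = 2 → August 2, 2046.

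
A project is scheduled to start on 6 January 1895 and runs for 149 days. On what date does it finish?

Counting forward 149 days from January 6, 1895.
January has 31 days, so 31 − 6 = 25 days remain after January 6, 1895; 149 − 25 = 124 left.
February 1895 has 28 days (1895 is not a leap year): 124 − 28 = 96 left.
March 1895 has 31 days: 96 − 31 = 65 left.
April 1895 has 30 days: 65 − 30 = 35 left.
May 1895 has 31 days: 35 − 31 = 4 left.
4 days into June 1895 → June 4, 1895.

June 4, 1895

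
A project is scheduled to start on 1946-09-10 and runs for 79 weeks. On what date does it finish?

Adding 79 weeks = 553 days from September 10, 1946.
September has 30 days, so 30 − 10 = 20 days remain after September 10, 1946; 553 − 20 = 533 left.
October 1946 has 31 days: 533 − 31 = 502 left.
November 1946 has 30 days: 502 − 30 = 472 left.
December 1946 has 31 days: 472 − 31 = 441 left.
January 1947 has 31 days: 441 − 31 = 410 left.
February 1947 has 28 days (1947 is not a leap year): 410 − 28 = 382 left.
March 1947 has 31 days: 382 − 31 = 351 left.
April 1947 has 30 days: 351 − 30 = 321 left.
May 1947 has 31 days: 321 − 31 = 290 left.
June 1947 has 30 days: 290 − 30 = 260 left.
July 1947 has 31 days: 260 − 31 = 229 left.
August 1947 has 31 days: 229 − 31 = 198 left.
September 1947 has 30 days: 198 − 30 = 168 left.
October 1947 has 31 days: 168 − 31 = 137 left.
November 1947 has 30 days: 137 − 30 = 107 left.
December 1947 has 31 days: 107 − 31 = 76 left.
January 1948 has 31 days: 76 − 31 = 45 left.
February 1948 has 29 days (1948 is a leap year): 45 − 29 = 16 left.
16 days into March 1948 → March 16, 1948.

March 16, 1948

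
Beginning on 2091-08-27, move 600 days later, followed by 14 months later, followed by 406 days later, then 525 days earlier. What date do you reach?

February 19, 2094

Adding 600 days from August 27, 2091:
August has 31 days, so 31 − 27 = 4 days remain after August 27, 2091; 600 − 4 = 596 left.
September 2091 has 30 days: 596 − 30 = 566 left.
October 2091 has 31 days: 566 − 31 = 535 left.
November 2091 has 30 days: 535 − 30 = 505 left.
December 2091 has 31 days: 505 − 31 = 474 left.
January 2092 has 31 days: 474 − 31 = 443 left.
February 2092 has 29 days (2092 is a leap year): 443 − 29 = 414 left.
March 2092 has 31 days: 414 − 31 = 383 left.
April 2092 has 30 days: 383 − 30 = 353 left.
May 2092 has 31 days: 353 − 31 = 322 left.
June 2092 has 30 days: 322 − 30 = 292 left.
July 2092 has 31 days: 292 − 31 = 261 left.
August 2092 has 31 days: 261 − 31 = 230 left.
September 2092 has 30 days: 230 − 30 = 200 left.
October 2092 has 31 days: 200 − 31 = 169 left.
November 2092 has 30 days: 169 − 30 = 139 left.
December 2092 has 31 days: 139 − 31 = 108 left.
January 2093 has 31 days: 108 − 31 = 77 left.
February 2093 has 28 days (2093 is not a leap year): 77 − 28 = 49 left.
March 2093 has 31 days: 49 − 31 = 18 left.
18 days into April 2093 → April 18, 2093.
Adding 14 months from April 18, 2093:
month 4 + 14 = 18, which is month 6 of year 2094 → June 2094.
Day 18 is valid in June, giving June 18, 2094.
Advancing 406 days from June 18, 2094:
June has 30 days, so 30 − 18 = 12 days remain after June 18, 2094; 406 − 12 = 394 left.
July 2094 has 31 days: 394 − 31 = 363 left.
August 2094 has 31 days: 363 − 31 = 332 left.
September 2094 has 30 days: 332 − 30 = 302 left.
October 2094 has 31 days: 302 − 31 = 271 left.
November 2094 has 30 days: 271 − 30 = 241 left.
December 2094 has 31 days: 241 − 31 = 210 left.
January 2095 has 31 days: 210 − 31 = 179 left.
February 2095 has 28 days (2095 is not a leap year): 179 − 28 = 151 left.
March 2095 has 31 days: 151 − 31 = 120 left.
April 2095 has 30 days: 120 − 30 = 90 left.
May 2095 has 31 days: 90 − 31 = 59 left.
June 2095 has 30 days: 59 − 30 = 29 left.
29 days into July 2095 → July 29, 2095.
Subtracting 525 days from July 29, 2095:
Going back 29 days from July 29, 2095 reaches the end of the previous month; 525 − 29 = 496 left.
June 2095 has 30 days: 496 − 30 = 466 left.
May 2095 has 31 days: 466 − 31 = 435 left.
April 2095 has 30 days: 435 − 30 = 405 left.
March 2095 has 31 days: 405 − 31 = 374 left.
February 2095 has 28 days (2095 is not a leap year): 374 − 28 = 346 left.
January 2095 has 31 days: 346 − 31 = 315 left.
December 2094 has 31 days: 315 − 31 = 284 left.
November 2094 has 30 days: 284 − 30 = 254 left.
October 2094 has 31 days: 254 − 31 = 223 left.
September 2094 has 30 days: 223 − 30 = 193 left.
August 2094 has 31 days: 193 − 31 = 162 left.
July 2094 has 31 days: 162 − 31 = 131 left.
June 2094 has 30 days: 131 − 30 = 101 left.
May 2094 has 31 days: 101 − 31 = 70 left.
April 2094 has 30 days: 70 − 30 = 40 left.
March 2094 has 31 days: 40 − 31 = 9 left.
February 2094 has 28 days; 28 − 9 = 19 → February 19, 2094.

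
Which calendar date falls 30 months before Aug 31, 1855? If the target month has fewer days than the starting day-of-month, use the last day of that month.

February 28, 1853

Subtracting 30 months from August 31, 1855.
month 8 − 30 = -22, which is month 2 of year 1853 → February 1853.
February 1853 has only 28 days (1853 is not a leap year — relevant if February), and the start was day 31, so the date clamps to February 28, 1853.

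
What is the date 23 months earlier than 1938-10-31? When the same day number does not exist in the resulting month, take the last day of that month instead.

Going back 23 months from October 31, 1938.
month 10 − 23 = -13, which is month 11 of year 1936 → November 1936.
November 1936 has only 30 days and the start was day 31, so the date clamps to November 30, 1936.

November 30, 1936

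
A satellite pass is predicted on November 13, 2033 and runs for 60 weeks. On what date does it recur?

Adding 60 weeks = 420 days from November 13, 2033.
November has 30 days, so 30 − 13 = 17 days remain after November 13, 2033; 420 − 17 = 403 left.
December 2033 has 31 days: 403 − 31 = 372 left.
January 2034 has 31 days: 372 − 31 = 341 left.
February 2034 has 28 days (2034 is not a leap year): 341 − 28 = 313 left.
March 2034 has 31 days: 313 − 31 = 282 left.
April 2034 has 30 days: 282 − 30 = 252 left.
May 2034 has 31 days: 252 − 31 = 221 left.
June 2034 has 30 days: 221 − 30 = 191 left.
July 2034 has 31 days: 191 − 31 = 160 left.
August 2034 has 31 days: 160 − 31 = 129 left.
September 2034 has 30 days: 129 − 30 = 99 left.
October 2034 has 31 days: 99 − 31 = 68 left.
November 2034 has 30 days: 68 − 30 = 38 left.
December 2034 has 31 days: 38 − 31 = 7 left.
7 days into January 2035 → January 7, 2035.

January 7, 2035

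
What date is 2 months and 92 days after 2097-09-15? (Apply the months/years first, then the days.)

February 15, 2098

Adding 2 months and 92 days from September 15, 2097: first the month/year part, then the days.
month 9 + 2 = 11 → November 2097.
Day 15 is valid in November, giving November 15, 2097.
Now add 92 days from November 15, 2097.
November has 30 days, so 30 − 15 = 15 days remain after November 15, 2097; 92 − 15 = 77 left.
December 2097 has 31 days: 77 − 31 = 46 left.
January 2098 has 31 days: 46 − 31 = 15 left.
15 days into February 2098 → February 15, 2098.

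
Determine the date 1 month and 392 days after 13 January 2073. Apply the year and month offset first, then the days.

Adding 1 month and 392 days from January 13, 2073: first the month/year part, then the days.
month 1 + 1 = 2 → February 2073.
Day 13 is valid in February, giving February 13, 2073.
Now add 392 days from February 13, 2073.
February has 28 days, so 28 − 13 = 15 days remain after February 13, 2073; 392 − 15 = 377 left.
March 2073 has 31 days: 377 − 31 = 346 left.
April 2073 has 30 days: 346 − 30 = 316 left.
May 2073 has 31 days: 316 − 31 = 285 left.
June 2073 has 30 days: 285 − 30 = 255 left.
July 2073 has 31 days: 255 − 31 = 224 left.
August 2073 has 31 days: 224 − 31 = 193 left.
September 2073 has 30 days: 193 − 30 = 163 left.
October 2073 has 31 days: 163 − 31 = 132 left.
November 2073 has 30 days: 132 − 30 = 102 left.
December 2073 has 31 days: 102 − 31 = 71 left.
January 2074 has 31 days: 71 − 31 = 40 left.
February 2074 has 28 days (2074 is not a leap year): 40 − 28 = 12 left.
12 days into March 2074 → March 12, 2074.

March 12, 2074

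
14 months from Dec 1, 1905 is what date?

February 1, 1907

Counting forward 14 months from December 1, 1905.
month 12 + 14 = 26, which is month 2 of year 1907 → February 1907.
Day 1 is valid in February, giving February 1, 1907.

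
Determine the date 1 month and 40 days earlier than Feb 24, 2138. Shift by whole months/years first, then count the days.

Going back 1 month and 40 days from February 24, 2138: first the month/year part, then the days.
month 2 − 1 = 1 → January 2138.
Day 24 is valid in January, giving January 24, 2138.
Now subtract 40 days from January 24, 2138.
Going back 24 days from January 24, 2138 reaches the end of the previous month; 40 − 24 = 16 left.
December 2137 has 31 days; 31 − 16 = 15 → December 15, 2137.

December 15, 2137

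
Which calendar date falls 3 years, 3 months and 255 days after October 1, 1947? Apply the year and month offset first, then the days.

Advancing 3 years, 3 months and 255 days from October 1, 1947: first the month/year part, then the days.
+3 years → 1950; month 10 + 3 = 13, which is month 1 of year 1951 → January 1951.
Day 1 is valid in January, giving January 1, 1951.
Now add 255 days from January 1, 1951.
January has 31 days, so 31 − 1 = 30 days remain after January 1, 1951; 255 − 30 = 225 left.
February 1951 has 28 days (1951 is not a leap year): 225 − 28 = 197 left.
March 1951 has 31 days: 197 − 31 = 166 left.
April 1951 has 30 days: 166 − 30 = 136 left.
May 1951 has 31 days: 136 − 31 = 105 left.
June 1951 has 30 days: 105 − 30 = 75 left.
July 1951 has 31 days: 75 − 31 = 44 left.
August 1951 has 31 days: 44 − 31 = 13 left.
13 days into September 1951 → September 13, 1951.

September 13, 1951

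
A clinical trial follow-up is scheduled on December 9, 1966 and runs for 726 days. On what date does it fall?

Advancing 726 days from December 9, 1966.
December has 31 days, so 31 − 9 = 22 days remain after December 9, 1966; 726 − 22 = 704 left.
January 1967 has 31 days: 704 − 31 = 673 left.
February 1967 has 28 days (1967 is not a leap year): 673 − 28 = 645 left.
March 1967 has 31 days: 645 − 31 = 614 left.
April 1967 has 30 days: 614 − 30 = 584 left.
May 1967 has 31 days: 584 − 31 = 553 left.
June 1967 has 30 days: 553 − 30 = 523 left.
July 1967 has 31 days: 523 − 31 = 492 left.
August 1967 has 31 days: 492 − 31 = 461 left.
September 1967 has 30 days: 461 − 30 = 431 left.
October 1967 has 31 days: 431 − 31 = 400 left.
November 1967 has 30 days: 400 − 30 = 370 left.
December 1967 has 31 days: 370 − 31 = 339 left.
January 1968 has 31 days: 339 − 31 = 308 left.
February 1968 has 29 days (1968 is a leap year): 308 − 29 = 279 left.
March 1968 has 31 days: 279 − 31 = 248 left.
April 1968 has 30 days: 248 − 30 = 218 left.
May 1968 has 31 days: 218 − 31 = 187 left.
June 1968 has 30 days: 187 − 30 = 157 left.
July 1968 has 31 days: 157 − 31 = 126 left.
August 1968 has 31 days: 126 − 31 = 95 left.
September 1968 has 30 days: 95 − 30 = 65 left.
October 1968 has 31 days: 65 − 31 = 34 left.
November 1968 has 30 days: 34 − 30 = 4 left.
4 days into December 1968 → December 4, 1968.

December 4, 1968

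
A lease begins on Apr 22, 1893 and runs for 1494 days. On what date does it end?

Adding 1494 days from April 22, 1893.
April has 30 days, so 30 − 22 = 8 days remain after April 22, 1893; 1494 − 8 = 1486 left.
May 1893 has 31 days: 1486 − 31 = 1455 left.
June 1893 has 30 days: 1455 − 30 = 1425 left.
July 1893 has 31 days: 1425 − 31 = 1394 left.
August 1893 has 31 days: 1394 − 31 = 1363 left.
September 1893 has 30 days: 1363 − 30 = 1333 left.
October 1893 has 31 days: 1333 − 31 = 1302 left.
November 1893 has 30 days: 1302 − 30 = 1272 left.
December 1893 has 31 days: 1272 − 31 = 1241 left.
January 1894 has 31 days: 1241 − 31 = 1210 left.
February 1894 has 28 days (1894 is not a leap year): 1210 − 28 = 1182 left.
March 1894 has 31 days: 1182 − 31 = 1151 left.
April 1894 has 30 days: 1151 − 30 = 1121 left.
May 1894 has 31 days: 1121 − 31 = 1090 left.
June 1894 has 30 days: 1090 − 30 = 1060 left.
July 1894 has 31 days: 1060 − 31 = 1029 left.
August 1894 has 31 days: 1029 − 31 = 998 left.
September 1894 has 30 days: 998 − 30 = 968 left.
October 1894 has 31 days: 968 − 31 = 937 left.
November 1894 has 30 days: 937 − 30 = 907 left.
December 1894 has 31 days: 907 − 31 = 876 left.
January 1895 has 31 days: 876 − 31 = 845 left.
February 1895 has 28 days (1895 is not a leap year): 845 − 28 = 817 left.
March 1895 has 31 days: 817 − 31 = 786 left.
April 1895 has 30 days: 786 − 30 = 756 left.
May 1895 has 31 days: 756 − 31 = 725 left.
June 1895 has 30 days: 725 − 30 = 695 left.
July 1895 has 31 days: 695 − 31 = 664 left.
August 1895 has 31 days: 664 − 31 = 633 left.
September 1895 has 30 days: 633 − 30 = 603 left.
October 1895 has 31 days: 603 − 31 = 572 left.
November 1895 has 30 days: 572 − 30 = 542 left.
December 1895 has 31 days: 542 − 31 = 511 left.
January 1896 has 31 days: 511 − 31 = 480 left.
February 1896 has 29 days (1896 is a leap year): 480 − 29 = 451 left.
March 1896 has 31 days: 451 − 31 = 420 left.
April 1896 has 30 days: 420 − 30 = 390 left.
May 1896 has 31 days: 390 − 31 = 359 left.
June 1896 has 30 days: 359 − 30 = 329 left.
July 1896 has 31 days: 329 − 31 = 298 left.
August 1896 has 31 days: 298 − 31 = 267 left.
September 1896 has 30 days: 267 − 30 = 237 left.
October 1896 has 31 days: 237 − 31 = 206 left.
November 1896 has 30 days: 206 − 30 = 176 left.
December 1896 has 31 days: 176 − 31 = 145 left.
January 1897 has 31 days: 145 − 31 = 114 left.
February 1897 has 28 days (1897 is not a leap year): 114 − 28 = 86 left.
March 1897 has 31 days: 86 − 31 = 55 left.
April 1897 has 30 days: 55 − 30 = 25 left.
25 days into May 1897 → May 25, 1897.

May 25, 1897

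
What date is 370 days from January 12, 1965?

Counting forward 370 days from January 12, 1965.
January has 31 days, so 31 − 12 = 19 days remain after January 12, 1965; 370 − 19 = 351 left.
February 1965 has 28 days (1965 is not a leap year): 351 − 28 = 323 left.
March 1965 has 31 days: 323 − 31 = 292 left.
April 1965 has 30 days: 292 − 30 = 262 left.
May 1965 has 31 days: 262 − 31 = 231 left.
June 1965 has 30 days: 231 − 30 = 201 left.
July 1965 has 31 days: 201 − 31 = 170 left.
August 1965 has 31 days: 170 − 31 = 139 left.
September 1965 has 30 days: 139 − 30 = 109 left.
October 1965 has 31 days: 109 − 31 = 78 left.
November 1965 has 30 days: 78 − 30 = 48 left.
December 1965 has 31 days: 48 − 31 = 17 left.
17 days into January 1966 → January 17, 1966.

January 17, 1966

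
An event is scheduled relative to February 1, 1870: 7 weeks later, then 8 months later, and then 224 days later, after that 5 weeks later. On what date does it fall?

August 8, 1871

Counting forward 7 weeks (= 49 days) from February 1, 1870:
February has 28 days, so 28 − 1 = 27 days remain after February 1, 1870; 49 − 27 = 22 left.
22 days into March 1870 → March 22, 1870.
Advancing 8 months from March 22, 1870:
month 3 + 8 = 11 → November 1870.
Day 22 is valid in November, giving November 22, 1870.
Adding 224 days from November 22, 1870:
November has 30 days, so 30 − 22 = 8 days remain after November 22, 1870; 224 − 8 = 216 left.
December 1870 has 31 days: 216 − 31 = 185 left.
January 1871 has 31 days: 185 − 31 = 154 left.
February 1871 has 28 days (1871 is not a leap year): 154 − 28 = 126 left.
March 1871 has 31 days: 126 − 31 = 95 left.
April 1871 has 30 days: 95 − 30 = 65 left.
May 1871 has 31 days: 65 − 31 = 34 left.
June 1871 has 30 days: 34 − 30 = 4 left.
4 days into July 1871 → July 4, 1871.
Advancing 5 weeks (= 35 days) from July 4, 1871:
July has 31 days, so 31 − 4 = 27 days remain after July 4, 1871; 35 − 27 = 8 left.
8 days into August 1871 → August 8, 1871.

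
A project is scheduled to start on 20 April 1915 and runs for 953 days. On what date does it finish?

Adding 953 days from April 20, 1915.
April has 30 days, so 30 − 20 = 10 days remain after April 20, 1915; 953 − 10 = 943 left.
May 1915 has 31 days: 943 − 31 = 912 left.
June 1915 has 30 days: 912 − 30 = 882 left.
July 1915 has 31 days: 882 − 31 = 851 left.
August 1915 has 31 days: 851 − 31 = 820 left.
September 1915 has 30 days: 820 − 30 = 790 left.
October 1915 has 31 days: 790 − 31 = 759 left.
November 1915 has 30 days: 759 − 30 = 729 left.
December 1915 has 31 days: 729 − 31 = 698 left.
January 1916 has 31 days: 698 − 31 = 667 left.
February 1916 has 29 days (1916 is a leap year): 667 − 29 = 638 left.
March 1916 has 31 days: 638 − 31 = 607 left.
April 1916 has 30 days: 607 − 30 = 577 left.
May 1916 has 31 days: 577 − 31 = 546 left.
June 1916 has 30 days: 546 − 30 = 516 left.
July 1916 has 31 days: 516 − 31 = 485 left.
August 1916 has 31 days: 485 − 31 = 454 left.
September 1916 has 30 days: 454 − 30 = 424 left.
October 1916 has 31 days: 424 − 31 = 393 left.
November 1916 has 30 days: 393 − 30 = 363 left.
December 1916 has 31 days: 363 − 31 = 332 left.
January 1917 has 31 days: 332 − 31 = 301 left.
February 1917 has 28 days (1917 is not a leap year): 301 − 28 = 273 left.
March 1917 has 31 days: 273 − 31 = 242 left.
April 1917 has 30 days: 242 − 30 = 212 left.
May 1917 has 31 days: 212 − 31 = 181 left.
June 1917 has 30 days: 181 − 30 = 151 left.
July 1917 has 31 days: 151 − 31 = 120 left.
August 1917 has 31 days: 120 − 31 = 89 left.
September 1917 has 30 days: 89 − 30 = 59 left.
October 1917 has 31 days: 59 − 31 = 28 left.
28 days into November 1917 → November 28, 1917.

November 28, 1917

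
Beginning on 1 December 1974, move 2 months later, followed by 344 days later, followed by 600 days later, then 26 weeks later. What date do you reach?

Advancing 2 months from December 1, 1974:
month 12 + 2 = 14, which is month 2 of year 1975 → February 1975.
Day 1 is valid in February, giving February 1, 1975.
Counting forward 344 days from February 1, 1975:
February has 28 days, so 28 − 1 = 27 days remain after February 1, 1975; 344 − 27 = 317 left.
March 1975 has 31 days: 317 − 31 = 286 left.
April 1975 has 30 days: 286 − 30 = 256 left.
May 1975 has 31 days: 256 − 31 = 225 left.
June 1975 has 30 days: 225 − 30 = 195 left.
July 1975 has 31 days: 195 − 31 = 164 left.
August 1975 has 31 days: 164 − 31 = 133 left.
September 1975 has 30 days: 133 − 30 = 103 left.
October 1975 has 31 days: 103 − 31 = 72 left.
November 1975 has 30 days: 72 − 30 = 42 left.
December 1975 has 31 days: 42 − 31 = 11 left.
11 days into January 1976 → January 11, 1976.
Adding 600 days from January 11, 1976:
January has 31 days, so 31 − 11 = 20 days remain after January 11, 1976; 600 − 20 = 580 left.
February 1976 has 29 days (1976 is a leap year): 580 − 29 = 551 left.
March 1976 has 31 days: 551 − 31 = 520 left.
April 1976 has 30 days: 520 − 30 = 490 left.
May 1976 has 31 days: 490 − 31 = 459 left.
June 1976 has 30 days: 459 − 30 = 429 left.
July 1976 has 31 days: 429 − 31 = 398 left.
August 1976 has 31 days: 398 − 31 = 367 left.
September 1976 has 30 days: 367 − 30 = 337 left.
October 1976 has 31 days: 337 − 31 = 306 left.
November 1976 has 30 days: 306 − 30 = 276 left.
December 1976 has 31 days: 276 − 31 = 245 left.
January 1977 has 31 days: 245 − 31 = 214 left.
February 1977 has 28 days (1977 is not a leap year): 214 − 28 = 186 left.
March 1977 has 31 days: 186 − 31 = 155 left.
April 1977 has 30 days: 155 − 30 = 125 left.
May 1977 has 31 days: 125 − 31 = 94 left.
June 1977 has 30 days: 94 − 30 = 64 left.
July 1977 has 31 days: 64 − 31 = 33 left.
August 1977 has 31 days: 33 − 31 = 2 left.
2 days into September 1977 → September 2, 1977.
Advancing 26 weeks (= 182 days) from September 2, 1977:
September has 30 days, so 30 − 2 = 28 days remain after September 2, 1977; 182 − 28 = 154 left.
October 1977 has 31 days: 154 − 31 = 123 left.
November 1977 has 30 days: 123 − 30 = 93 left.
December 1977 has 31 days: 93 − 31 = 62 left.
January 1978 has 31 days: 62 − 31 = 31 left.
February 1978 has 28 days (1978 is not a leap year): 31 − 28 = 3 left.
3 days into March 1978 → March 3, 1978.

March 3, 1978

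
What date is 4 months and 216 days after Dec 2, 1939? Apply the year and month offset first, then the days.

November 4, 1940

Advancing 4 months and 216 days from December 2, 1939: first the month/year part, then the days.
month 12 + 4 = 16, which is month 4 of year 1940 → April 1940.
Day 2 is valid in April, giving April 2, 1940.
Now add 216 days from April 2, 1940.
April has 30 days, so 30 − 2 = 28 days remain after April 2, 1940; 216 − 28 = 188 left.
May 1940 has 31 days: 188 − 31 = 157 left.
June 1940 has 30 days: 157 − 30 = 127 left.
July 1940 has 31 days: 127 − 31 = 96 left.
August 1940 has 31 days: 96 − 31 = 65 left.
September 1940 has 30 days: 65 − 30 = 35 left.
October 1940 has 31 days: 35 − 31 = 4 left.
4 days into November 1940 → November 4, 1940.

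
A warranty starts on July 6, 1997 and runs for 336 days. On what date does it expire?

Counting forward 336 days from July 6, 1997.
July has 31 days, so 31 − 6 = 25 days remain after July 6, 1997; 336 − 25 = 311 left.
August 1997 has 31 days: 311 − 31 = 280 left.
September 1997 has 30 days: 280 − 30 = 250 left.
October 1997 has 31 days: 250 − 31 = 219 left.
November 1997 has 30 days: 219 − 30 = 189 left.
December 1997 has 31 days: 189 − 31 = 158 left.
January 1998 has 31 days: 158 − 31 = 127 left.
February 1998 has 28 days (1998 is not a leap year): 127 − 28 = 99 left.
March 1998 has 31 days: 99 − 31 = 68 left.
April 1998 has 30 days: 68 − 30 = 38 left.
May 1998 has 31 days: 38 − 31 = 7 left.
7 days into June 1998 → June 7, 1998.

June 7, 1998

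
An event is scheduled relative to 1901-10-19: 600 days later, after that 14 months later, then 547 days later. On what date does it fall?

Adding 600 days from October 19, 1901:
October has 31 days, so 31 − 19 = 12 days remain after October 19, 1901; 600 − 12 = 588 left.
November 1901 has 30 days: 588 − 30 = 558 left.
December 1901 has 31 days: 558 − 31 = 527 left.
January 1902 has 31 days: 527 − 31 = 496 left.
February 1902 has 28 days (1902 is not a leap year): 496 − 28 = 468 left.
March 1902 has 31 days: 468 − 31 = 437 left.
April 1902 has 30 days: 437 − 30 = 407 left.
May 1902 has 31 days: 407 − 31 = 376 left.
June 1902 has 30 days: 376 − 30 = 346 left.
July 1902 has 31 days: 346 − 31 = 315 left.
August 1902 has 31 days: 315 − 31 = 284 left.
September 1902 has 30 days: 284 − 30 = 254 left.
October 1902 has 31 days: 254 − 31 = 223 left.
November 1902 has 30 days: 223 − 30 = 193 left.
December 1902 has 31 days: 193 − 31 = 162 left.
January 1903 has 31 days: 162 − 31 = 131 left.
February 1903 has 28 days (1903 is not a leap year): 131 − 28 = 103 left.
March 1903 has 31 days: 103 − 31 = 72 left.
April 1903 has 30 days: 72 − 30 = 42 left.
May 1903 has 31 days: 42 − 31 = 11 left.
11 days into June 1903 → June 11, 1903.
Counting forward 14 months from June 11, 1903:
month 6 + 14 = 20, which is month 8 of year 1904 → August 1904.
Day 11 is valid in August, giving August 11, 1904.
Counting forward 547 days from August 11, 1904:
August has 31 days, so 31 − 11 = 20 days remain after August 11, 1904; 547 − 20 = 527 left.
September 1904 has 30 days: 527 − 30 = 497 left.
October 1904 has 31 days: 497 − 31 = 466 left.
November 1904 has 30 days: 466 − 30 = 436 left.
December 1904 has 31 days: 436 − 31 = 405 left.
January 1905 has 31 days: 405 − 31 = 374 left.
February 1905 has 28 days (1905 is not a leap year): 374 − 28 = 346 left.
March 1905 has 31 days: 346 − 31 = 315 left.
April 1905 has 30 days: 315 − 30 = 285 left.
May 1905 has 31 days: 285 − 31 = 254 left.
June 1905 has 30 days: 254 − 30 = 224 left.
July 1905 has 31 days: 224 − 31 = 193 left.
August 1905 has 31 days: 193 − 31 = 162 left.
September 1905 has 30 days: 162 − 30 = 132 left.
October 1905 has 31 days: 132 − 31 = 101 left.
November 1905 has 30 days: 101 − 30 = 71 left.
December 1905 has 31 days: 71 − 31 = 40 left.
January 1906 has 31 days: 40 − 31 = 9 left.
9 days into February 1906 → February 9, 1906.

February 9, 1906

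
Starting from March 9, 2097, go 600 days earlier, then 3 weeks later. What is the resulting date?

Going back 600 days from March 9, 2097:
Going back 9 days from March 9, 2097 reaches the end of the previous month; 600 − 9 = 591 left.
February 2097 has 28 days (2097 is not a leap year): 591 − 28 = 563 left.
January 2097 has 31 days: 563 − 31 = 532 left.
December 2096 has 31 days: 532 − 31 = 501 left.
November 2096 has 30 days: 501 − 30 = 471 left.
October 2096 has 31 days: 471 − 31 = 440 left.
September 2096 has 30 days: 440 − 30 = 410 left.
August 2096 has 31 days: 410 − 31 = 379 left.
July 2096 has 31 days: 379 − 31 = 348 left.
June 2096 has 30 days: 348 − 30 = 318 left.
May 2096 has 31 days: 318 − 31 = 287 left.
April 2096 has 30 days: 287 − 30 = 257 left.
March 2096 has 31 days: 257 − 31 = 226 left.
February 2096 has 29 days (2096 is a leap year): 226 − 29 = 197 left.
January 2096 has 31 days: 197 − 31 = 166 left.
December 2095 has 31 days: 166 − 31 = 135 left.
November 2095 has 30 days: 135 − 30 = 105 left.
October 2095 has 31 days: 105 − 31 = 74 left.
September 2095 has 30 days: 74 − 30 = 44 left.
August 2095 has 31 days: 44 − 31 = 13 left.
July 2095 has 31 days; 31 − 13 = 18 → July 18, 2095.
Adding 3 weeks (= 21 days) from July 18, 2095:
July has 31 days, so 31 − 18 = 13 days remain after July 18, 2095; 21 − 13 = 8 left.
8 days into August 2095 → August 8, 2095.

August 8, 2095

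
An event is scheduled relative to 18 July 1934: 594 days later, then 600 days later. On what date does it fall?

Advancing 594 days from July 18, 1934:
July has 31 days, so 31 − 18 = 13 days remain after July 18, 1934; 594 − 13 = 581 left.
August 1934 has 31 days: 581 − 31 = 550 left.
September 1934 has 30 days: 550 − 30 = 520 left.
October 1934 has 31 days: 520 − 31 = 489 left.
November 1934 has 30 days: 489 − 30 = 459 left.
December 1934 has 31 days: 459 − 31 = 428 left.
January 1935 has 31 days: 428 − 31 = 397 left.
February 1935 has 28 days (1935 is not a leap year): 397 − 28 = 369 left.
March 1935 has 31 days: 369 − 31 = 338 left.
April 1935 has 30 days: 338 − 30 = 308 left.
May 1935 has 31 days: 308 − 31 = 277 left.
June 1935 has 30 days: 277 − 30 = 247 left.
July 1935 has 31 days: 247 − 31 = 216 left.
August 1935 has 31 days: 216 − 31 = 185 left.
September 1935 has 30 days: 185 − 30 = 155 left.
October 1935 has 31 days: 155 − 31 = 124 left.
November 1935 has 30 days: 124 − 30 = 94 left.
December 1935 has 31 days: 94 − 31 = 63 left.
January 1936 has 31 days: 63 − 31 = 32 left.
February 1936 has 29 days (1936 is a leap year): 32 − 29 = 3 left.
3 days into March 1936 → March 3, 1936.
Advancing 600 days from March 3, 1936:
March has 31 days, so 31 − 3 = 28 days remain after March 3, 1936; 600 − 28 = 572 left.
April 1936 has 30 days: 572 − 30 = 542 left.
May 1936 has 31 days: 542 − 31 = 511 left.
June 1936 has 30 days: 511 − 30 = 481 left.
July 1936 has 31 days: 481 − 31 = 450 left.
August 1936 has 31 days: 450 − 31 = 419 left.
September 1936 has 30 days: 419 − 30 = 389 left.
October 1936 has 31 days: 389 − 31 = 358 left.
November 1936 has 30 days: 358 − 30 = 328 left.
December 1936 has 31 days: 328 − 31 = 297 left.
January 1937 has 31 days: 297 − 31 = 266 left.
February 1937 has 28 days (1937 is not a leap year): 266 − 28 = 238 left.
March 1937 has 31 days: 238 − 31 = 207 left.
April 1937 has 30 days: 207 − 30 = 177 left.
May 1937 has 31 days: 177 − 31 = 146 left.
June 1937 has 30 days: 146 − 30 = 116 left.
July 1937 has 31 days: 116 − 31 = 85 left.
August 1937 has 31 days: 85 − 31 = 54 left.
September 1937 has 30 days: 54 − 30 = 24 left.
24 days into October 1937 → October 24, 1937.

October 24, 1937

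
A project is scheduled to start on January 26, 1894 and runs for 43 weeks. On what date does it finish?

November 23, 1894

Counting forward 43 weeks = 301 days from January 26, 1894.
January has 31 days, so 31 − 26 = 5 days remain after January 26, 1894; 301 − 5 = 296 left.
February 1894 has 28 days (1894 is not a leap year): 296 − 28 = 268 left.
March 1894 has 31 days: 268 − 31 = 237 left.
April 1894 has 30 days: 237 − 30 = 207 left.
May 1894 has 31 days: 207 − 31 = 176 left.
June 1894 has 30 days: 176 − 30 = 146 left.
July 1894 has 31 days: 146 − 31 = 115 left.
August 1894 has 31 days: 115 − 31 = 84 left.
September 1894 has 30 days: 84 − 30 = 54 left.
October 1894 has 31 days: 54 − 31 = 23 left.
23 days into November 1894 → November 23, 1894.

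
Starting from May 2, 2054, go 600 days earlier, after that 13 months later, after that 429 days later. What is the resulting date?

Counting back 600 days from May 2, 2054:
Going back 2 days from May 2, 2054 reaches the end of the previous month; 600 − 2 = 598 left.
April 2054 has 30 days: 598 − 30 = 568 left.
March 2054 has 31 days: 568 − 31 = 537 left.
February 2054 has 28 days (2054 is not a leap year): 537 − 28 = 509 left.
January 2054 has 31 days: 509 − 31 = 478 left.
December 2053 has 31 days: 478 − 31 = 447 left.
November 2053 has 30 days: 447 − 30 = 417 left.
October 2053 has 31 days: 417 − 31 = 386 left.
September 2053 has 30 days: 386 − 30 = 356 left.
August 2053 has 31 days: 356 − 31 = 325 left.
July 2053 has 31 days: 325 − 31 = 294 left.
June 2053 has 30 days: 294 − 30 = 264 left.
May 2053 has 31 days: 264 − 31 = 233 left.
April 2053 has 30 days: 233 − 30 = 203 left.
March 2053 has 31 days: 203 − 31 = 172 left.
February 2053 has 28 days (2053 is not a leap year): 172 − 28 = 144 left.
January 2053 has 31 days: 144 − 31 = 113 left.
December 2052 has 31 days: 113 − 31 = 82 left.
November 2052 has 30 days: 82 − 30 = 52 left.
October 2052 has 31 days: 52 − 31 = 21 left.
September 2052 has 30 days; 30 − 21 = 9 → September 9, 2052.
Advancing 13 months from September 9, 2052:
month 9 + 13 = 22, which is month 10 of year 2053 → October 2053.
Day 9 is valid in October, giving October 9, 2053.
Counting forward 429 days from October 9, 2053:
October has 31 days, so 31 − 9 = 22 days remain after October 9, 2053; 429 − 22 = 407 left.
November 2053 has 30 days: 407 − 30 = 377 left.
December 2053 has 31 days: 377 − 31 = 346 left.
January 2054 has 31 days: 346 − 31 = 315 left.
February 2054 has 28 days (2054 is not a leap year): 315 − 28 = 287 left.
March 2054 has 31 days: 287 − 31 = 256 left.
April 2054 has 30 days: 256 − 30 = 226 left.
May 2054 has 31 days: 226 − 31 = 195 left.
June 2054 has 30 days: 195 − 30 = 165 left.
July 2054 has 31 days: 165 − 31 = 134 left.
August 2054 has 31 days: 134 − 31 = 103 left.
September 2054 has 30 days: 103 − 30 = 73 left.
October 2054 has 31 days: 73 − 31 = 42 left.
November 2054 has 30 days: 42 − 30 = 12 left.
12 days into December 2054 → December 12, 2054.

December 12, 2054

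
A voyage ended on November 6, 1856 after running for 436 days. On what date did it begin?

Subtracting 436 days from November 6, 1856.
Going back 6 days from November 6, 1856 reaches the end of the previous month; 436 − 6 = 430 left.
October 1856 has 31 days: 430 − 31 = 399 left.
September 1856 has 30 days: 399 − 30 = 369 left.
August 1856 has 31 days: 369 − 31 = 338 left.
July 1856 has 31 days: 338 − 31 = 307 left.
June 1856 has 30 days: 307 − 30 = 277 left.
May 1856 has 31 days: 277 − 31 = 246 left.
April 1856 has 30 days: 246 − 30 = 216 left.
March 1856 has 31 days: 216 − 31 = 185 left.
February 1856 has 29 days (1856 is a leap year): 185 − 29 = 156 left.
January 1856 has 31 days: 156 − 31 = 125 left.
December 1855 has 31 days: 125 − 31 = 94 left.
November 1855 has 30 days: 94 − 30 = 64 left.
October 1855 has 31 days: 64 − 31 = 33 left.
September 1855 has 30 days: 33 − 30 = 3 left.
August 1855 has 31 days; 31 − 3 = 28 → August 28, 1855.

August 28, 1855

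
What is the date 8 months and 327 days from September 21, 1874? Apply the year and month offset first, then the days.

April 12, 1876

Counting forward 8 months and 327 days from September 21, 1874: first the month/year part, then the days.
month 9 + 8 = 17, which is month 5 of year 1875 → May 1875.
Day 21 is valid in May, giving May 21, 1875.
Now add 327 days from May 21, 1875.
May has 31 days, so 31 − 21 = 10 days remain after May 21, 1875; 327 − 10 = 317 left.
June 1875 has 30 days: 317 − 30 = 287 left.
July 1875 has 31 days: 287 − 31 = 256 left.
August 1875 has 31 days: 256 − 31 = 225 left.
September 1875 has 30 days: 225 − 30 = 195 left.
October 1875 has 31 days: 195 − 31 = 164 left.
November 1875 has 30 days: 164 − 30 = 134 left.
December 1875 has 31 days: 134 − 31 = 103 left.
January 1876 has 31 days: 103 − 31 = 72 left.
February 1876 has 29 days (1876 is a leap year): 72 − 29 = 43 left.
March 1876 has 31 days: 43 − 31 = 12 left.
12 days into April 1876 → April 12, 1876.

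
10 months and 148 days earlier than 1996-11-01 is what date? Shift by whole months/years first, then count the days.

August 6, 1995

Going back 10 months and 148 days from November 1, 1996: first the month/year part, then the days.
month 11 − 10 = 1 → January 1996.
Day 1 is valid in January, giving January 1, 1996.
Now subtract 148 days from January 1, 1996.
Going back 1 day from January 1, 1996 reaches the end of the previous month; 148 − 1 = 147 left.
December 1995 has 31 days: 147 − 31 = 116 left.
November 1995 has 30 days: 116 − 30 = 86 left.
October 1995 has 31 days: 86 − 31 = 55 left.
September 1995 has 30 days: 55 − 30 = 25 left.
August 1995 has 31 days; 31 − 25 = 6 → August 6, 1995.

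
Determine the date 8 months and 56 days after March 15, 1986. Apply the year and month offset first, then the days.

Advancing 8 months and 56 days from March 15, 1986: first the month/year part, then the days.
month 3 + 8 = 11 → November 1986.
Day 15 is valid in November, giving November 15, 1986.
Now add 56 days from November 15, 1986.
November has 30 days, so 30 − 15 = 15 days remain after November 15, 1986; 56 − 15 = 41 left.
December 1986 has 31 days: 41 − 31 = 10 left.
10 days into January 1987 → January 10, 1987.

January 10, 1987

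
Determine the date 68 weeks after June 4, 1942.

September 23, 1943

Advancing 68 weeks = 476 days from June 4, 1942.
June has 30 days, so 30 − 4 = 26 days remain after June 4, 1942; 476 − 26 = 450 left.
July 1942 has 31 days: 450 − 31 = 419 left.
August 1942 has 31 days: 419 − 31 = 388 left.
September 1942 has 30 days: 388 − 30 = 358 left.
October 1942 has 31 days: 358 − 31 = 327 left.
November 1942 has 30 days: 327 − 30 = 297 left.
December 1942 has 31 days: 297 − 31 = 266 left.
January 1943 has 31 days: 266 − 31 = 235 left.
February 1943 has 28 days (1943 is not a leap year): 235 − 28 = 207 left.
March 1943 has 31 days: 207 − 31 = 176 left.
April 1943 has 30 days: 176 − 30 = 146 left.
May 1943 has 31 days: 146 − 31 = 115 left.
June 1943 has 30 days: 115 − 30 = 85 left.
July 1943 has 31 days: 85 − 31 = 54 left.
August 1943 has 31 days: 54 − 31 = 23 left.
23 days into September 1943 → September 23, 1943.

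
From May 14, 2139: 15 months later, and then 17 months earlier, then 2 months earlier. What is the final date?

January 14, 2139

Advancing 15 months from May 14, 2139:
month 5 + 15 = 20, which is month 8 of year 2140 → August 2140.
Day 14 is valid in August, giving August 14, 2140.
Going back 17 months from August 14, 2140:
month 8 − 17 = -9, which is month 3 of year 2139 → March 2139.
Day 14 is valid in March, giving March 14, 2139.
Subtracting 2 months from March 14, 2139:
month 3 − 2 = 1 → January 2139.
Day 14 is valid in January, giving January 14, 2139.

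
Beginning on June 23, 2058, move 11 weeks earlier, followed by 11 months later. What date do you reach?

Going back 11 weeks (= 77 days) from June 23, 2058:
Going back 23 days from June 23, 2058 reaches the end of the previous month; 77 − 23 = 54 left.
May 2058 has 31 days: 54 − 31 = 23 left.
April 2058 has 30 days; 30 − 23 = 7 → April 7, 2058.
Adding 11 months from April 7, 2058:
month 4 + 11 = 15, which is month 3 of year 2059 → March 2059.
Day 7 is valid in March, giving March 7, 2059.

March 7, 2059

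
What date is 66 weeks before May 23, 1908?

Counting back 66 weeks = 462 days from May 23, 1908.
Going back 23 days from May 23, 1908 reaches the end of the previous month; 462 − 23 = 439 left.
April 1908 has 30 days: 439 − 30 = 409 left.
March 1908 has 31 days: 409 − 31 = 378 left.
February 1908 has 29 days (1908 is a leap year): 378 − 29 = 349 left.
January 1908 has 31 days: 349 − 31 = 318 left.
December 1907 has 31 days: 318 − 31 = 287 left.
November 1907 has 30 days: 287 − 30 = 257 left.
October 1907 has 31 days: 257 − 31 = 226 left.
September 1907 has 30 days: 226 − 30 = 196 left.
August 1907 has 31 days: 196 − 31 = 165 left.
July 1907 has 31 days: 165 − 31 = 134 left.
June 1907 has 30 days: 134 − 30 = 104 left.
May 1907 has 31 days: 104 − 31 = 73 left.
April 1907 has 30 days: 73 − 30 = 43 left.
March 1907 has 31 days: 43 − 31 = 12 left.
February 1907 has 28 days; 28 − 12 = 16 → February 16, 1907.

February 16, 1907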